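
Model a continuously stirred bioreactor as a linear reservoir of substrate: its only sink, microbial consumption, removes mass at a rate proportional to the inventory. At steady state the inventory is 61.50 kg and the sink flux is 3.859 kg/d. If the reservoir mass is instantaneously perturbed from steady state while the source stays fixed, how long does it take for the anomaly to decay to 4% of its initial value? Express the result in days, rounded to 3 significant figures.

51.3 d

For a linear reservoir the anomaly decays as exp(−t/τ) with τ = M/F = 61.50/3.859 = 15.94 d.
exp(−t/τ) = 0.04 ⇒ t = −τ ln(0.04) = 15.94 × 3.219 = 51.30 d.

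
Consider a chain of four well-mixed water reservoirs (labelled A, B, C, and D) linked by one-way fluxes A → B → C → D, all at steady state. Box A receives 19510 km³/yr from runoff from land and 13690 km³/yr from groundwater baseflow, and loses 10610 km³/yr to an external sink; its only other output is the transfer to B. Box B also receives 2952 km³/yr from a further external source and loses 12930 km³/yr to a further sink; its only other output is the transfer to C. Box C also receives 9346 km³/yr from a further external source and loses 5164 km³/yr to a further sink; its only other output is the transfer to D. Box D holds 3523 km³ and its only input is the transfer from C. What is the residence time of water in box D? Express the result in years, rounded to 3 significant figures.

Box A: F(A→B) = (19510 + 13690) − 10610 = 22590 km³/yr.
Box B: F(B→C) = (22590 + 2952) − 12930 = 12612 km³/yr.
Box C: F(C→D) = (12612 + 9346) − 5164 = 16794 km³/yr.
Box D throughput = its input = 16794 km³/yr; τ = 3523 / 16794 = 0.2098 yr.

0.210 yr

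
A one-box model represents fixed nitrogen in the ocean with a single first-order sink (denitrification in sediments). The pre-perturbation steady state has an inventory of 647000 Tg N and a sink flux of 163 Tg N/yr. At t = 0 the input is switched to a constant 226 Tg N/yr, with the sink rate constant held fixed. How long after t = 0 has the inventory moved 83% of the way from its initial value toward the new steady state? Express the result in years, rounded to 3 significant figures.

7030 yr

τ = M₀/F₀ = 647000/163 = 3969 yr.
The remaining gap fraction is e^(−t/τ); 83% covered ⇒ e^(−t/τ) = 0.170.
t = −τ ln(0.170) = 3969 × 1.772 = 7033 yr.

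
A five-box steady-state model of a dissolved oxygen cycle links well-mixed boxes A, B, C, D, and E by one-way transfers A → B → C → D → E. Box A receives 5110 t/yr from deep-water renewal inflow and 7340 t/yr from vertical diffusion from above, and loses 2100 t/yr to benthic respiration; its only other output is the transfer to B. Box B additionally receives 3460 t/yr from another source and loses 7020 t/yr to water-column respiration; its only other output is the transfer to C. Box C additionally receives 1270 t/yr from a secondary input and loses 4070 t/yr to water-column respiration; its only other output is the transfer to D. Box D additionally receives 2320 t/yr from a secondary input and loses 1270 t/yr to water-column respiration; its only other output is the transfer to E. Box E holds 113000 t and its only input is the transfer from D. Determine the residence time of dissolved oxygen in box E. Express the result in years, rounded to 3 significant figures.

22.4 yr

Box A: F(A→B) = (5110 + 7340) − 2100 = 10350 t/yr.
Box B: F(B→C) = (10350 + 3460) − 7020 = 6790.0 t/yr.
Box C: F(C→D) = (6790.0 + 1270) − 4070 = 3990.0 t/yr.
Box D: F(D→E) = (3990.0 + 2320) − 1270 = 5040.0 t/yr.
Box E throughput = its input = 5040.0 t/yr; τ = 113000 / 5040.0 = 22.42 yr.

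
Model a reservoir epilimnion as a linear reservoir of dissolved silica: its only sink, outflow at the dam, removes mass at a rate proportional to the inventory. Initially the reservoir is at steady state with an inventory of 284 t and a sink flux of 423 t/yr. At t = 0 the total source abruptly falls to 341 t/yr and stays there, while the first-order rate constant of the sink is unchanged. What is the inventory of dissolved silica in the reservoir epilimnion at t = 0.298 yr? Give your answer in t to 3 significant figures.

264 t

τ = M₀/F₀ = 284/423 = 0.6714 yr; rate constant k = 1/τ.
New steady state M_∞ = F₁/k = F₁·τ = 341 × 0.6714 = 228.95 t.
M(t) = M_∞ + (M₀ − M_∞)·e^(−t/τ); t/τ = 0.298/0.6714 = 0.4439, so e^(−t/τ) = 0.6416.
M(t) = 228.95 + 55.05 × 0.6416 = 264.27 t.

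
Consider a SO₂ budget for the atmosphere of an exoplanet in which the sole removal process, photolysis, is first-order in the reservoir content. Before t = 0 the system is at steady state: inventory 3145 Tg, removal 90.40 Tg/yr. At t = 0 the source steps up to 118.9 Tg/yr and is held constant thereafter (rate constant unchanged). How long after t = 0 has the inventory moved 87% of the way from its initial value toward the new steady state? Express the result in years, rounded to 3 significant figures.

71.0 yr

τ = M₀/F₀ = 3145/90.40 = 34.79 yr.
The remaining gap fraction is e^(−t/τ); 87% covered ⇒ e^(−t/τ) = 0.130.
t = −τ ln(0.130) = 34.79 × 2.040 = 70.98 yr.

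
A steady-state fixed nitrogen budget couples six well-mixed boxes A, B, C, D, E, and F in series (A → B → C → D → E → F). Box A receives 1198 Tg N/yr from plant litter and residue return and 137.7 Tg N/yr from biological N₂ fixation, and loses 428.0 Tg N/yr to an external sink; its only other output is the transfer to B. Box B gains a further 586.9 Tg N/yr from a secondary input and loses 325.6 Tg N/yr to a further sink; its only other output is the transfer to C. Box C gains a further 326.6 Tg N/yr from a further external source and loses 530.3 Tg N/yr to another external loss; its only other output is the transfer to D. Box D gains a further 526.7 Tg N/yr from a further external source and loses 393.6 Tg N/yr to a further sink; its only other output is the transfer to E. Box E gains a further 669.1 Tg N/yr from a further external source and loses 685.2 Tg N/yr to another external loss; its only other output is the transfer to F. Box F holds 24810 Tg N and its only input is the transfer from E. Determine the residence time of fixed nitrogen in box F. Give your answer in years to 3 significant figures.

Box A: F(A→B) = (1198 + 137.7) − 428.0 = 907.70 Tg N/yr.
Box B: F(B→C) = (907.70 + 586.9) − 325.6 = 1169.0 Tg N/yr.
Box C: F(C→D) = (1169.0 + 326.6) − 530.3 = 965.30 Tg N/yr.
Box D: F(D→E) = (965.30 + 526.7) − 393.6 = 1098.4 Tg N/yr.
Box E: F(E→F) = (1098.4 + 669.1) − 685.2 = 1082.3 Tg N/yr.
Box F throughput = its input = 1082.3 Tg N/yr; τ = 24810 / 1082.3 = 22.92 yr.

22.9 yr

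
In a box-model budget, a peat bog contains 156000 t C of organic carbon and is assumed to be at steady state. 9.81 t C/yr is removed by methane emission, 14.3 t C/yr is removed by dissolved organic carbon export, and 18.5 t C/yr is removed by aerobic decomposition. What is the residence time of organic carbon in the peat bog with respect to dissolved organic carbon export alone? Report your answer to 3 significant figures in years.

10900 yr

Residence time with respect to a single sink: τ = M / F_sink.
τ = 156000 / 14.3 = 10910 yr.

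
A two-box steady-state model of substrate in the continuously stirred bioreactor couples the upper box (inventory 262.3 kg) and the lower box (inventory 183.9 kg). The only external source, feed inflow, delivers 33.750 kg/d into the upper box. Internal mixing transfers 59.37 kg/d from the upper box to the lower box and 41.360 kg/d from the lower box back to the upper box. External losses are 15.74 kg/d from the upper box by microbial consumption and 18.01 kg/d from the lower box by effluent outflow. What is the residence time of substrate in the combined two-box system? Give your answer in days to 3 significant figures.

Treat the two boxes together as one reservoir: the mixing fluxes between them are internal recycling, so τ = ΣM / Σ(external losses).
M_total = 262.3 + 183.9 = 446.20 kg.
ΣF_external_out = 15.74 + 18.01 = 33.750 kg/d.
τ = M_total / ΣF_ext = 446.20 / 33.750 = 13.22 d.

13.2 d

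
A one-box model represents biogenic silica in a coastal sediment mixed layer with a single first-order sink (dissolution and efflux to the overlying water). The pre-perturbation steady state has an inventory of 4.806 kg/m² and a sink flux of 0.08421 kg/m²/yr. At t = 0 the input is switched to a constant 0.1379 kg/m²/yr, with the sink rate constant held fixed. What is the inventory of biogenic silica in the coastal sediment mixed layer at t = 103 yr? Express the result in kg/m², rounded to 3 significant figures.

7.37 kg/m²

τ = M₀/F₀ = 4.806/0.08421 = 57.07 yr; rate constant k = 1/τ.
New steady state M_∞ = F₁/k = F₁·τ = 0.1379 × 57.07 = 7.8702 kg/m².
M(t) = M_∞ + (M₀ − M_∞)·e^(−t/τ); t/τ = 103/57.07 = 1.805, so e^(−t/τ) = 0.1645.
M(t) = 7.8702 − 3.064 × 0.1645 = 7.3661 kg/m².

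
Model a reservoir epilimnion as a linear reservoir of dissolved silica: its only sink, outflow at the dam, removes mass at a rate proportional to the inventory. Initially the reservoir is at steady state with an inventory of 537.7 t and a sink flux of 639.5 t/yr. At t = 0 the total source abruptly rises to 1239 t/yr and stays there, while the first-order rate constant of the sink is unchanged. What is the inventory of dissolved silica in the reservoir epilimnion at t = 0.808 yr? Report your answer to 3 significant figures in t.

849 t

The sink rate constant is k = F₀/M₀ = 639.5/537.7 = 1.189 yr⁻¹.
Solving dM/dt = F₁ − kM with M(0) = M₀ gives M(t) = F₁/k + (M₀ − F₁/k)·e^(−kt).
F₁/k = 1239/1.189 = 1041.8 t; kt = 1.189 × 0.808 = 0.9610, e^(−kt) = 0.3825.
M(0.808) = 1041.8 + (537.7 − 1041.8) × 0.3825 = 1041.8 − 192.8 = 848.95 t.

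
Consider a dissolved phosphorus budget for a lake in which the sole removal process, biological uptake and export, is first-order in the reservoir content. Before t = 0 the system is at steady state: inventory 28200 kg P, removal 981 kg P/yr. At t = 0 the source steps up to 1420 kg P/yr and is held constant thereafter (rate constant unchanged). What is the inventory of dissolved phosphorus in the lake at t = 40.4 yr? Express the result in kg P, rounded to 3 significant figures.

37700 kg P

Residence time τ = M₀/F₀ = 28.75 yr. The eventual steady state is M_∞ = M₀·(F₁/F₀) = 28200 × 1420/981 = 40820 kg P.
The anomaly ΔM(t) = M(t) − M_∞ decays as ΔM₀·e^(−t/τ) with ΔM₀ = 28200 − 40820 = −12620 kg P.
At t = 40.4 yr, e^(−t/τ) = e^(−1.405) = 0.2453, so ΔM = −3095 kg P and M = 40820 − 3095 = 37724 kg P.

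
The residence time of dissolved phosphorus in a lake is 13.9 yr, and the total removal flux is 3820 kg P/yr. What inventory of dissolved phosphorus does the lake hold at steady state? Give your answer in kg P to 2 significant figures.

53000 kg P

τ = M/F ⇒ M = τ × F = 13.9 × 3820 = 53100 kg P.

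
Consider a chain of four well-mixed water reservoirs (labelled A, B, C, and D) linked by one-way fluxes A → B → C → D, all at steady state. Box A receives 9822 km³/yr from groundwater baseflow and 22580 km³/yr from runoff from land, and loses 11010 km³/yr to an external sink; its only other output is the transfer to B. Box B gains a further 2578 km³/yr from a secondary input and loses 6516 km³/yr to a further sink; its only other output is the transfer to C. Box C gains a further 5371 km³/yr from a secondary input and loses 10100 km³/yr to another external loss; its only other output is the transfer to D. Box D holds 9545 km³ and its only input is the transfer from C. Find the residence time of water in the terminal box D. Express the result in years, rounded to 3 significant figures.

Box A: F(A→B) = (9822 + 22580) − 11010 = 21392 km³/yr.
Box B: F(B→C) = (21392 + 2578) − 6516 = 17454 km³/yr.
Box C: F(C→D) = (17454 + 5371) − 10100 = 12725 km³/yr.
Box D throughput = its input = 12725 km³/yr; τ = 9545 / 12725 = 0.7501 yr.

0.750 yr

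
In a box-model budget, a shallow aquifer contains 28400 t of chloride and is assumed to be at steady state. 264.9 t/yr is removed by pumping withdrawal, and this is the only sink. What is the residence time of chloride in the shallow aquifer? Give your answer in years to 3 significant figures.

τ = M / F = 28400 / 264.9 = 107.2 yr.

107 yr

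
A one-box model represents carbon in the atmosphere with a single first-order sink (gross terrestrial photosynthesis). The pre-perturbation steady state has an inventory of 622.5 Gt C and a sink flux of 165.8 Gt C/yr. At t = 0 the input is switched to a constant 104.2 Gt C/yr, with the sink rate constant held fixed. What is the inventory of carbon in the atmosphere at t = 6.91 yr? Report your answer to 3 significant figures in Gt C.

Residence time τ = M₀/F₀ = 3.755 yr. The eventual steady state is M_∞ = M₀·(F₁/F₀) = 622.5 × 104.2/165.8 = 391.22 Gt C.
The anomaly ΔM(t) = M(t) − M_∞ decays as ΔM₀·e^(−t/τ) with ΔM₀ = 622.5 − 391.22 = 231.3 Gt C.
At t = 6.91 yr, e^(−t/τ) = e^(−1.840) = 0.1587, so ΔM = 36.71 Gt C and M = 391.22 + 36.71 = 427.94 Gt C.

428 Gt C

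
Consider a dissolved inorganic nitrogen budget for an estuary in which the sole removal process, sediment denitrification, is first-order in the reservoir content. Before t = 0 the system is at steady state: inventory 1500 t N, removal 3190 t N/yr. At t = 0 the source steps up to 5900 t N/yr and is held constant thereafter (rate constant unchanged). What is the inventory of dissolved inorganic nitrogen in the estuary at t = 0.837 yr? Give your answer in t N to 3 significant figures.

2560 t N

τ = M₀/F₀ = 1500/3190 = 0.4702 yr; rate constant k = 1/τ.
New steady state M_∞ = F₁/k = F₁·τ = 5900 × 0.4702 = 2774.3 t N.
M(t) = M_∞ + (M₀ − M_∞)·e^(−t/τ); t/τ = 0.837/0.4702 = 1.780, so e^(−t/τ) = 0.1686.
M(t) = 2774.3 − 1274 × 0.1686 = 2559.4 t N.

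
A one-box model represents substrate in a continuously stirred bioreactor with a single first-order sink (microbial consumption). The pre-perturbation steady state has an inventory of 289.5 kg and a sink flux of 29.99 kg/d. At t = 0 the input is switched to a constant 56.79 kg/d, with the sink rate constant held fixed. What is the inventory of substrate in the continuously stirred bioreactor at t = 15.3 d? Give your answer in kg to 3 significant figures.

Residence time τ = M₀/F₀ = 9.653 d. The eventual steady state is M_∞ = M₀·(F₁/F₀) = 289.5 × 56.79/29.99 = 548.21 kg.
The anomaly ΔM(t) = M(t) − M_∞ decays as ΔM₀·e^(−t/τ) with ΔM₀ = 289.5 − 548.21 = −258.7 kg.
At t = 15.3 d, e^(−t/τ) = e^(−1.585) = 0.2050, so ΔM = −53.02 kg and M = 548.21 − 53.02 = 495.18 kg.

495 kg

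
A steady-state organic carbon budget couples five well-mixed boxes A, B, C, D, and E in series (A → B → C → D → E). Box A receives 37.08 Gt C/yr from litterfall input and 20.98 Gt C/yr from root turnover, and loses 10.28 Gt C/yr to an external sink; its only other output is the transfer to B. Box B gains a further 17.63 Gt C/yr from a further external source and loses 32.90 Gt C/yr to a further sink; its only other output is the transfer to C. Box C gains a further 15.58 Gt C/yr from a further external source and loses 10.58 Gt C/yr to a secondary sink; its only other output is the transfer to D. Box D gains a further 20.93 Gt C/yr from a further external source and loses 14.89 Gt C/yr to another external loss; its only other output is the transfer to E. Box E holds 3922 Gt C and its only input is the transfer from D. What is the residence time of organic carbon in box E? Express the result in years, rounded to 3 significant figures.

Box A: F(A→B) = (37.08 + 20.98) − 10.28 = 47.780 Gt C/yr.
Box B: F(B→C) = (47.780 + 17.63) − 32.90 = 32.510 Gt C/yr.
Box C: F(C→D) = (32.510 + 15.58) − 10.58 = 37.510 Gt C/yr.
Box D: F(D→E) = (37.510 + 20.93) − 14.89 = 43.550 Gt C/yr.
Box E throughput = its input = 43.550 Gt C/yr; τ = 3922 / 43.550 = 90.06 yr.

90.1 yr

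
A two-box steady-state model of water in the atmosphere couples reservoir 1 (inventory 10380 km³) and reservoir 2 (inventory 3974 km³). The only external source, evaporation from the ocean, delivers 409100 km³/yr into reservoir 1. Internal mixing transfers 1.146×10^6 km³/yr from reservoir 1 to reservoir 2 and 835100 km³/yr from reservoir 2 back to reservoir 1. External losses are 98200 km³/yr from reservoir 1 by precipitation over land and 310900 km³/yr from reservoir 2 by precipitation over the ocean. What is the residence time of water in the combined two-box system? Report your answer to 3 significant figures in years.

Residence time in the combined system uses the total inventory and the total *external* removal — internal exchanges between the two boxes cancel.
M_total = 10380 + 3974 = 14354 km³.
ΣF_external_out = 98200 + 310900 = 409100 km³/yr.
τ = M_total / ΣF_ext = 14354 / 409100 = 0.03509 yr.

0.0351 yr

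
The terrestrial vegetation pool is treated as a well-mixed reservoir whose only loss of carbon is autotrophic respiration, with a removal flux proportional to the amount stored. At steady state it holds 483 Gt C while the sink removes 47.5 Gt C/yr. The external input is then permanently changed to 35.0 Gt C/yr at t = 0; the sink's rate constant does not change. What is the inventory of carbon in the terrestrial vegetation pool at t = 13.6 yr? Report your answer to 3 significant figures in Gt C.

Residence time τ = M₀/F₀ = 10.17 yr. The eventual steady state is M_∞ = M₀·(F₁/F₀) = 483 × 35.0/47.5 = 355.89 Gt C.
The anomaly ΔM(t) = M(t) − M_∞ decays as ΔM₀·e^(−t/τ) with ΔM₀ = 483 − 355.89 = 127.1 Gt C.
At t = 13.6 yr, e^(−t/τ) = e^(−1.337) = 0.2625, so ΔM = 33.37 Gt C and M = 355.89 + 33.37 = 389.26 Gt C.

389 Gt C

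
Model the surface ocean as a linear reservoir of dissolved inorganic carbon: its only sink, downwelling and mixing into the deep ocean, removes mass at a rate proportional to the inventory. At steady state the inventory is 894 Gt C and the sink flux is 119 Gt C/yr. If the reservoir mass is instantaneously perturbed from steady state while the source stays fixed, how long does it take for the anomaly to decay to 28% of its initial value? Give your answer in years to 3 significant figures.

9.56 yr

For a linear reservoir the anomaly decays as exp(−t/τ) with τ = M/F = 894/119 = 7.513 yr.
exp(−t/τ) = 0.28 ⇒ t = −τ ln(0.28) = 7.513 × 1.273 = 9.563 yr.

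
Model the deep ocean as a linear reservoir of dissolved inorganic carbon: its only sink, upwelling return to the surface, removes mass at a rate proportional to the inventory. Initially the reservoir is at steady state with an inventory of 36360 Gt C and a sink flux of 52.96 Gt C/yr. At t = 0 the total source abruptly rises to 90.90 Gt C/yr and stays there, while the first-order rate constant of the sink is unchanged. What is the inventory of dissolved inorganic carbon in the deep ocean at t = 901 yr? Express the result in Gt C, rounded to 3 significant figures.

τ = M₀/F₀ = 36360/52.96 = 686.6 yr; rate constant k = 1/τ.
New steady state M_∞ = F₁/k = F₁·τ = 90.90 × 686.6 = 62408 Gt C.
M(t) = M_∞ + (M₀ − M_∞)·e^(−t/τ); t/τ = 901/686.6 = 1.312, so e^(−t/τ) = 0.2692.
M(t) = 62408 − 26050 × 0.2692 = 55396 Gt C.

55400 Gt C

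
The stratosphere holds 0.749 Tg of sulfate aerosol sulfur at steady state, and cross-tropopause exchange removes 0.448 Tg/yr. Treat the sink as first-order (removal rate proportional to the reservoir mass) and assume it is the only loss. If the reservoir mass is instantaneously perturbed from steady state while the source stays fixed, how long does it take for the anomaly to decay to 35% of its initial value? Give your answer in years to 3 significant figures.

For a linear reservoir the anomaly decays as exp(−t/τ) with τ = M/F = 0.749/0.448 = 1.672 yr.
exp(−t/τ) = 0.35 ⇒ t = −τ ln(0.35) = 1.672 × 1.050 = 1.755 yr.

1.76 yr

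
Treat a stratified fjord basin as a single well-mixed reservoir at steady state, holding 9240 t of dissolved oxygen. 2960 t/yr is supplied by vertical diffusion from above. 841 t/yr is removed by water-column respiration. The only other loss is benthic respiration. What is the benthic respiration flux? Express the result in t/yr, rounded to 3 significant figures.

2120 t/yr

At steady state ΣF_in = ΣF_out.
ΣF_in = 2960.0 t/yr.
Benthic respiration flux = ΣF_in − (841) = 2960.0 − 841.0 = 2119 t/yr.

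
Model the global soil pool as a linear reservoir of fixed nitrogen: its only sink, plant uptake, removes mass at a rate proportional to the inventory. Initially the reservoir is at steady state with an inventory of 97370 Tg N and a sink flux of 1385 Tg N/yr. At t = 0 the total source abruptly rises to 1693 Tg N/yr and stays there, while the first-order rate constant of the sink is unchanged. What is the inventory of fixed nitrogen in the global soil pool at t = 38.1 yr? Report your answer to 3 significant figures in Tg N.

106000 Tg N

The sink rate constant is k = F₀/M₀ = 1385/97370 = 0.01422 yr⁻¹.
Solving dM/dt = F₁ − kM with M(0) = M₀ gives M(t) = F₁/k + (M₀ − F₁/k)·e^(−kt).
F₁/k = 1693/0.01422 = 119020 Tg N; kt = 0.01422 × 38.1 = 0.5419, e^(−kt) = 0.5816.
M(38.1) = 119020 + (97370 − 119020) × 0.5816 = 119020 − 12590 = 106430 Tg N.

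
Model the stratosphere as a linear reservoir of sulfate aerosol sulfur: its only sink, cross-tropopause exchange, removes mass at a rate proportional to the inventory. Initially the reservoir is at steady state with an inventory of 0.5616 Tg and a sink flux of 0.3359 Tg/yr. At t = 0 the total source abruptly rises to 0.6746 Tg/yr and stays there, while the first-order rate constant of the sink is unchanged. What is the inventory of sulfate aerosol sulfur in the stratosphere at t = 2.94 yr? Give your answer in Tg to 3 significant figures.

The sink rate constant is k = F₀/M₀ = 0.3359/0.5616 = 0.5981 yr⁻¹.
Solving dM/dt = F₁ − kM with M(0) = M₀ gives M(t) = F₁/k + (M₀ − F₁/k)·e^(−kt).
F₁/k = 0.6746/0.5981 = 1.1279 Tg; kt = 0.5981 × 2.94 = 1.758, e^(−kt) = 0.1723.
M(2.94) = 1.1279 + (0.5616 − 1.1279) × 0.1723 = 1.1279 − 0.09758 = 1.0303 Tg.

1.03 Tg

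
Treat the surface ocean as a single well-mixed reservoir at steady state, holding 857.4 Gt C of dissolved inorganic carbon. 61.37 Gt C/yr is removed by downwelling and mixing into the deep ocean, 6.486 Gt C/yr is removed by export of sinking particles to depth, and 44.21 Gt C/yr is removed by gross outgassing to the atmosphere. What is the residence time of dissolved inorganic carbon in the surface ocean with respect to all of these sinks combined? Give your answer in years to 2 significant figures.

7.7 yr

Total removal flux = 61.37 + 6.486 + 44.21 = 112.07 Gt C/yr.
τ = M / ΣF_out = 857.4 / 112.07 = 7.651 yr.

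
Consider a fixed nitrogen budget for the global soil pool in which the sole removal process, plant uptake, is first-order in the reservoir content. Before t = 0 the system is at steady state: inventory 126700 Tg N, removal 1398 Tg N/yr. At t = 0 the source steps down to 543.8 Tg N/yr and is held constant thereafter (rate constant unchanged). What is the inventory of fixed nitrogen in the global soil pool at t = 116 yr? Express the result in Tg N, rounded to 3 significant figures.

The sink rate constant is k = F₀/M₀ = 1398/126700 = 0.01103 yr⁻¹.
Solving dM/dt = F₁ − kM with M(0) = M₀ gives M(t) = F₁/k + (M₀ − F₁/k)·e^(−kt).
F₁/k = 543.8/0.01103 = 49284 Tg N; kt = 0.01103 × 116 = 1.280, e^(−kt) = 0.2781.
M(116) = 49284 + (126700 − 49284) × 0.2781 = 49284 + 21530 = 70810 Tg N.

70800 Tg N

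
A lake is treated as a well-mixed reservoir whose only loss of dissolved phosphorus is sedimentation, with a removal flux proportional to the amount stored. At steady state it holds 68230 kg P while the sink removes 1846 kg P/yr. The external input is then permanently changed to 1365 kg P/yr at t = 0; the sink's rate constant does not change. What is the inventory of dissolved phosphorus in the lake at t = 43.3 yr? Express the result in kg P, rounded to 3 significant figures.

56000 kg P

τ = M₀/F₀ = 68230/1846 = 36.96 yr; rate constant k = 1/τ.
New steady state M_∞ = F₁/k = F₁·τ = 1365 × 36.96 = 50452 kg P.
M(t) = M_∞ + (M₀ − M_∞)·e^(−t/τ); t/τ = 43.3/36.96 = 1.172, so e^(−t/τ) = 0.3099.
M(t) = 50452 + 17780 × 0.3099 = 55961 kg P.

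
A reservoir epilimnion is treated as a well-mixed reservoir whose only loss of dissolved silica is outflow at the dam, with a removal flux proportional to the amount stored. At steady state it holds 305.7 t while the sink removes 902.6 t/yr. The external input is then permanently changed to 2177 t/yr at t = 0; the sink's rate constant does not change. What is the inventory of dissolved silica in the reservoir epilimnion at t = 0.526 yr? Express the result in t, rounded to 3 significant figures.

τ = M₀/F₀ = 305.7/902.6 = 0.3387 yr; rate constant k = 1/τ.
New steady state M_∞ = F₁/k = F₁·τ = 2177 × 0.3387 = 737.32 t.
M(t) = M_∞ + (M₀ − M_∞)·e^(−t/τ); t/τ = 0.526/0.3387 = 1.553, so e^(−t/τ) = 0.2116.
M(t) = 737.32 − 431.6 × 0.2116 = 645.99 t.

646 t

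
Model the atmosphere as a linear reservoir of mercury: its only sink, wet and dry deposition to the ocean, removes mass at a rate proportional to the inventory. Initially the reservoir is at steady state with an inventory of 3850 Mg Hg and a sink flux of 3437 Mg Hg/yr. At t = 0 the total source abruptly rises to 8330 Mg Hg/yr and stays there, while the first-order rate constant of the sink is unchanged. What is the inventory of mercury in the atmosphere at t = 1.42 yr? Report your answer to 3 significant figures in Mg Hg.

Residence time τ = M₀/F₀ = 1.120 yr. The eventual steady state is M_∞ = M₀·(F₁/F₀) = 3850 × 8330/3437 = 9331.0 Mg Hg.
The anomaly ΔM(t) = M(t) − M_∞ decays as ΔM₀·e^(−t/τ) with ΔM₀ = 3850 − 9331.0 = −5481 Mg Hg.
At t = 1.42 yr, e^(−t/τ) = e^(−1.268) = 0.2815, so ΔM = −1543 Mg Hg and M = 9331.0 − 1543 = 7788.1 Mg Hg.

7790 Mg Hg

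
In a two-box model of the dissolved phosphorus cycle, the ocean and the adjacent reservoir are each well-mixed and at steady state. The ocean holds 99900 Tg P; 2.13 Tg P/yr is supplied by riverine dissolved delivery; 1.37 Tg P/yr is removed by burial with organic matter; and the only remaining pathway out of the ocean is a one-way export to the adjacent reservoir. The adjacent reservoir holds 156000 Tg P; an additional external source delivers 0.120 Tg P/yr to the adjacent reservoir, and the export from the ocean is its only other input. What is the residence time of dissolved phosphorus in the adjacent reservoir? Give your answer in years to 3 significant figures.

177000 yr

Balance the ocean: ΣF_in = 2.1300 Tg P/yr.
Export to the adjacent reservoir = ΣF_in − (1.37) = 0.76000 Tg P/yr.
Total input to the adjacent reservoir = 0.76000 + 0.120 = 0.88000 Tg P/yr; at steady state this equals its total output.
τ = M / F = 156000 / 0.88000 = 177300 yr.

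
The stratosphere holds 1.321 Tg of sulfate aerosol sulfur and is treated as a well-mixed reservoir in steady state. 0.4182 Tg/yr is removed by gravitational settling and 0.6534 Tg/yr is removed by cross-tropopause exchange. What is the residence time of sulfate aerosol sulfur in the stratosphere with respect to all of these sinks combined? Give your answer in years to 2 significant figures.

1.2 yr

Total removal flux = 0.4182 + 0.6534 = 1.0716 Tg/yr.
τ = M / ΣF_out = 1.321 / 1.0716 = 1.233 yr.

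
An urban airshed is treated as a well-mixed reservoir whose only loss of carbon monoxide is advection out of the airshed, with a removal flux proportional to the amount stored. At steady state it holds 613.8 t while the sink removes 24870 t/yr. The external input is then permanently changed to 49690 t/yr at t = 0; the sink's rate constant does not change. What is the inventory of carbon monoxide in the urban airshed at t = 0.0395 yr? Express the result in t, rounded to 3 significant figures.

1100 t

τ = M₀/F₀ = 613.8/24870 = 0.02468 yr; rate constant k = 1/τ.
New steady state M_∞ = F₁/k = F₁·τ = 49690 × 0.02468 = 1226.4 t.
M(t) = M_∞ + (M₀ − M_∞)·e^(−t/τ); t/τ = 0.0395/0.02468 = 1.600, so e^(−t/τ) = 0.2018.
M(t) = 1226.4 − 612.6 × 0.2018 = 1102.7 t.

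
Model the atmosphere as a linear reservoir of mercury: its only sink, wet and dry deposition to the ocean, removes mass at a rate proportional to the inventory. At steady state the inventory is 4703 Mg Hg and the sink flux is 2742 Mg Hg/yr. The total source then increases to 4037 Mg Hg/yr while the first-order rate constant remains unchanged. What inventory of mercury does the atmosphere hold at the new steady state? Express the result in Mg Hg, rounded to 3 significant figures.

Rate constant k = F/M = 2742 / 4703 = 0.5830 yr⁻¹.
At the new steady state, source = k·M_new ⇒ M_new = 4037 / 0.5830 = 6924 Mg Hg.
(Equivalently M_new = M × F_new/F_old = 4703 × 4037/2742.)

6920 Mg Hg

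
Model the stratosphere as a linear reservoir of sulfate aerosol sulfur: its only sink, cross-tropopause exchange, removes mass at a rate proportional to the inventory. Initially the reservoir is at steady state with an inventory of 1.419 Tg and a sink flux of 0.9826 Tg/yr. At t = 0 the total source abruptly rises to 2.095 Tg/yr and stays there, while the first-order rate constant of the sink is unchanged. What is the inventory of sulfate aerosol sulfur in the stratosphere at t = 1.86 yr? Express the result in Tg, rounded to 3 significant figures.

2.58 Tg

τ = M₀/F₀ = 1.419/0.9826 = 1.444 yr; rate constant k = 1/τ.
New steady state M_∞ = F₁/k = F₁·τ = 2.095 × 1.444 = 3.0254 Tg.
M(t) = M_∞ + (M₀ − M_∞)·e^(−t/τ); t/τ = 1.86/1.444 = 1.288, so e^(−t/τ) = 0.2758.
M(t) = 3.0254 − 1.606 × 0.2758 = 2.5823 Tg.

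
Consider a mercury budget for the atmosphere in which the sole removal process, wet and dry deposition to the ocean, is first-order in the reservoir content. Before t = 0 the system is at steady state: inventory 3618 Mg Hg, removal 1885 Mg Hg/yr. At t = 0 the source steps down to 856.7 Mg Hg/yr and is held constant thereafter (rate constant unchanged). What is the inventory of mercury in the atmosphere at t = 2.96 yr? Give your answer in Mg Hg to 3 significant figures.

2070 Mg Hg

Residence time τ = M₀/F₀ = 1.919 yr. The eventual steady state is M_∞ = M₀·(F₁/F₀) = 3618 × 856.7/1885 = 1644.3 Mg Hg.
The anomaly ΔM(t) = M(t) − M_∞ decays as ΔM₀·e^(−t/τ) with ΔM₀ = 3618 − 1644.3 = 1974 Mg Hg.
At t = 2.96 yr, e^(−t/τ) = e^(−1.542) = 0.2139, so ΔM = 422.2 Mg Hg and M = 1644.3 + 422.2 = 2066.5 Mg Hg.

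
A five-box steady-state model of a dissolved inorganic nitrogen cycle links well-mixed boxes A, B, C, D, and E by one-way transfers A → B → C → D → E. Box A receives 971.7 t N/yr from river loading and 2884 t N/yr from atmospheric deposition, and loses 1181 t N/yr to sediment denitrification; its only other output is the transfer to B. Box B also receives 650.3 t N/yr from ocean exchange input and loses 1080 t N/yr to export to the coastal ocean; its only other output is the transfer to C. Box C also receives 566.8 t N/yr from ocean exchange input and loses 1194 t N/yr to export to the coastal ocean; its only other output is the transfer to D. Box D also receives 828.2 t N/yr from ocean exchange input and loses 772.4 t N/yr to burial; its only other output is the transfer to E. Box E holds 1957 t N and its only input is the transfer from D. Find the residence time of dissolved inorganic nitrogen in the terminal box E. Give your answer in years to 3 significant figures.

Box A: F(A→B) = (971.7 + 2884) − 1181 = 2674.7 t N/yr.
Box B: F(B→C) = (2674.7 + 650.3) − 1080 = 2245.0 t N/yr.
Box C: F(C→D) = (2245.0 + 566.8) − 1194 = 1617.8 t N/yr.
Box D: F(D→E) = (1617.8 + 828.2) − 772.4 = 1673.6 t N/yr.
Box E throughput = its input = 1673.6 t N/yr; τ = 1957 / 1673.6 = 1.169 yr.

1.17 yr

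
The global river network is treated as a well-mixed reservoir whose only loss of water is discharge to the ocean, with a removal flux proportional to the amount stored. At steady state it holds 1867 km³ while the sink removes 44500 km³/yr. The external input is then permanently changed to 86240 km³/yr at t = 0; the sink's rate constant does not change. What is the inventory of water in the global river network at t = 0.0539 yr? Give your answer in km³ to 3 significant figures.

The sink rate constant is k = F₀/M₀ = 44500/1867 = 23.84 yr⁻¹.
Solving dM/dt = F₁ − kM with M(0) = M₀ gives M(t) = F₁/k + (M₀ − F₁/k)·e^(−kt).
F₁/k = 86240/23.84 = 3618.2 km³; kt = 23.84 × 0.0539 = 1.285, e^(−kt) = 0.2767.
M(0.0539) = 3618.2 + (1867 − 3618.2) × 0.2767 = 3618.2 − 484.6 = 3133.6 km³.

3130 km³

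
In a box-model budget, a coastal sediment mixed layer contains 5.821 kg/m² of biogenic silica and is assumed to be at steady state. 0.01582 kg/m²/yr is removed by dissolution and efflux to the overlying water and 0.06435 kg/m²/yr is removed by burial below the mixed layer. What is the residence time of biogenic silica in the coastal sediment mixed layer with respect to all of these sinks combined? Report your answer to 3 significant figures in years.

Total removal flux = 0.01582 + 0.06435 = 0.080170 kg/m²/yr.
τ = M / ΣF_out = 5.821 / 0.080170 = 72.61 yr.

72.6 yr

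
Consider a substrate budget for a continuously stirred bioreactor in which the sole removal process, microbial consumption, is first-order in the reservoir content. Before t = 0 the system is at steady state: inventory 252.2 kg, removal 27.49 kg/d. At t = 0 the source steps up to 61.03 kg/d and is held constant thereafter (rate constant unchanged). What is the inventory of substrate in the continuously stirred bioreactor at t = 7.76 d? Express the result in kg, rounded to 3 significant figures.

428 kg

Residence time τ = M₀/F₀ = 9.174 d. The eventual steady state is M_∞ = M₀·(F₁/F₀) = 252.2 × 61.03/27.49 = 559.90 kg.
The anomaly ΔM(t) = M(t) − M_∞ decays as ΔM₀·e^(−t/τ) with ΔM₀ = 252.2 − 559.90 = −307.7 kg.
At t = 7.76 d, e^(−t/τ) = e^(−0.8458) = 0.4292, so ΔM = −132.1 kg and M = 559.90 − 132.1 = 427.84 kg.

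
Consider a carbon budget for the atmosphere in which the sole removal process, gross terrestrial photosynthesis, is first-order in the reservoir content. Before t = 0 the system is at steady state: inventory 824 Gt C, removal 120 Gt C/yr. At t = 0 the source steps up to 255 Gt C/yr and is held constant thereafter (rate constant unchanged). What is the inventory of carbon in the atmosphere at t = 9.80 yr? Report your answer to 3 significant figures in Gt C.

The sink rate constant is k = F₀/M₀ = 120/824 = 0.1456 yr⁻¹.
Solving dM/dt = F₁ − kM with M(0) = M₀ gives M(t) = F₁/k + (M₀ − F₁/k)·e^(−kt).
F₁/k = 255/0.1456 = 1751.0 Gt C; kt = 0.1456 × 9.80 = 1.427, e^(−kt) = 0.2400.
M(9.80) = 1751.0 + (824 − 1751.0) × 0.2400 = 1751.0 − 222.5 = 1528.5 Gt C.

1530 Gt C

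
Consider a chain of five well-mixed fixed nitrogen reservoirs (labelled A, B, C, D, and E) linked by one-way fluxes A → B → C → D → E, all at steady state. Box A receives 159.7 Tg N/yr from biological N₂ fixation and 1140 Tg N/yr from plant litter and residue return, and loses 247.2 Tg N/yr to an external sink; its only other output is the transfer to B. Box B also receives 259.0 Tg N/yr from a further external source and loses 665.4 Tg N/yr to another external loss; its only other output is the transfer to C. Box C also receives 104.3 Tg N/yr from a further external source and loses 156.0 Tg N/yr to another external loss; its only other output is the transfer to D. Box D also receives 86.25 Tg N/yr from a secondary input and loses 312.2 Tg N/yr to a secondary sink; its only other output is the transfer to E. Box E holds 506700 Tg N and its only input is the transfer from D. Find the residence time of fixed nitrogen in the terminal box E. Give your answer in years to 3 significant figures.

1380 yr

Box A: F(A→B) = (159.7 + 1140) − 247.2 = 1052.5 Tg N/yr.
Box B: F(B→C) = (1052.5 + 259.0) − 665.4 = 646.10 Tg N/yr.
Box C: F(C→D) = (646.10 + 104.3) − 156.0 = 594.40 Tg N/yr.
Box D: F(D→E) = (594.40 + 86.25) − 312.2 = 368.45 Tg N/yr.
Box E throughput = its input = 368.45 Tg N/yr; τ = 506700 / 368.45 = 1375 yr.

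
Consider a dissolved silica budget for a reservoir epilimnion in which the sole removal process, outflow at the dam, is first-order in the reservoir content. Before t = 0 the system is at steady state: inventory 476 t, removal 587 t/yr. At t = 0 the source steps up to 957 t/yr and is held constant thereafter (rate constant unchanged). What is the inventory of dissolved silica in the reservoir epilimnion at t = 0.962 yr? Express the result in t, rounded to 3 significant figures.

684 t

τ = M₀/F₀ = 476/587 = 0.8109 yr; rate constant k = 1/τ.
New steady state M_∞ = F₁/k = F₁·τ = 957 × 0.8109 = 776.03 t.
M(t) = M_∞ + (M₀ − M_∞)·e^(−t/τ); t/τ = 0.962/0.8109 = 1.186, so e^(−t/τ) = 0.3053.
M(t) = 776.03 − 300.0 × 0.3053 = 684.42 t.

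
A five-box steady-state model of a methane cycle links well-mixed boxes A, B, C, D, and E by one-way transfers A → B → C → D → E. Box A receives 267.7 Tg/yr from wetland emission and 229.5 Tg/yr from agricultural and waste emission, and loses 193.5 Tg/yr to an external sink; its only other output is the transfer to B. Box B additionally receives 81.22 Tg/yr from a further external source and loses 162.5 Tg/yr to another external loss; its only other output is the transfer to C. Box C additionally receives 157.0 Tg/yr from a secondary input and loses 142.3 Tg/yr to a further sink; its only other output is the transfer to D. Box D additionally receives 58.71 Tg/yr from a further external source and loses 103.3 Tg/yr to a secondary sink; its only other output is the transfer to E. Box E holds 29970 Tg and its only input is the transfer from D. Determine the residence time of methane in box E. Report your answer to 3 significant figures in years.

156 yr

Box A: F(A→B) = (267.7 + 229.5) − 193.5 = 303.70 Tg/yr.
Box B: F(B→C) = (303.70 + 81.22) − 162.5 = 222.42 Tg/yr.
Box C: F(C→D) = (222.42 + 157.0) − 142.3 = 237.12 Tg/yr.
Box D: F(D→E) = (237.12 + 58.71) − 103.3 = 192.53 Tg/yr.
Box E throughput = its input = 192.53 Tg/yr; τ = 29970 / 192.53 = 155.7 yr.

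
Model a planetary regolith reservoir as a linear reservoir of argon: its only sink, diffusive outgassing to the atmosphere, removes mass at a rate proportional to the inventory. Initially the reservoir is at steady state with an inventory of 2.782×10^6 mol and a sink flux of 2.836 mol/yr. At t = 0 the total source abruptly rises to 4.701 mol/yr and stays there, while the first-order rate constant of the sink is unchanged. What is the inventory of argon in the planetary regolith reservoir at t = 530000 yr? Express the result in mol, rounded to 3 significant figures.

3.55×10^6 mol

The sink rate constant is k = F₀/M₀ = 2.836/2.782×10^6 = 1.019×10^-6 yr⁻¹.
Solving dM/dt = F₁ − kM with M(0) = M₀ gives M(t) = F₁/k + (M₀ − F₁/k)·e^(−kt).
F₁/k = 4.701/1.019×10^-6 = 4.6115×10^6 mol; kt = 1.019×10^-6 × 530000 = 0.5403, e^(−kt) = 0.5826.
M(530000) = 4.6115×10^6 + (2.782×10^6 − 4.6115×10^6) × 0.5826 = 4.6115×10^6 − 1.066×10^6 = 3.5457×10^6 mol.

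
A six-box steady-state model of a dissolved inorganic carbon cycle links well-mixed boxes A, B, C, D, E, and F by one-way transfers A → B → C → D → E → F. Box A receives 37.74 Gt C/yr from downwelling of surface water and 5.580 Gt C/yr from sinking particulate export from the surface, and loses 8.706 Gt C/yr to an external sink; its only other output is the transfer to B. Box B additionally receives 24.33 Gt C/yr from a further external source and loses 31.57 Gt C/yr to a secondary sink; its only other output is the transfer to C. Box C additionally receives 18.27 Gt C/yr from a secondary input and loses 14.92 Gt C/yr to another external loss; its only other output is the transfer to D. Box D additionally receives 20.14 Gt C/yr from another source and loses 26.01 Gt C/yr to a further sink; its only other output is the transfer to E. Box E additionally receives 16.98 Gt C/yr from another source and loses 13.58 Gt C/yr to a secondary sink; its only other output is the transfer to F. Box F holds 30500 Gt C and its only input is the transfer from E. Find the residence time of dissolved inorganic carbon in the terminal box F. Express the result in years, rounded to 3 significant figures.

1080 yr

Box A: F(A→B) = (37.74 + 5.580) − 8.706 = 34.614 Gt C/yr.
Box B: F(B→C) = (34.614 + 24.33) − 31.57 = 27.374 Gt C/yr.
Box C: F(C→D) = (27.374 + 18.27) − 14.92 = 30.724 Gt C/yr.
Box D: F(D→E) = (30.724 + 20.14) − 26.01 = 24.854 Gt C/yr.
Box E: F(E→F) = (24.854 + 16.98) − 13.58 = 28.254 Gt C/yr.
Box F throughput = its input = 28.254 Gt C/yr; τ = 30500 / 28.254 = 1079 yr.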